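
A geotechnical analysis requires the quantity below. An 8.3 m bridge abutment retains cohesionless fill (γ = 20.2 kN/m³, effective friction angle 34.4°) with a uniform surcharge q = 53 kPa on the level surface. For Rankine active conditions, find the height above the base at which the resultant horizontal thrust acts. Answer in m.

3.30 m

K_a = 0.2780.
Triangular part P₁ = ½K_aγH² = 193.4 at H/3 = 2.767 m; rectangular part P₂ = K_a q H = 122.3 at H/2 = 4.150 m.
ȳ = (P₁·2.767 + P₂·4.150)/(P₁+P₂) = 3.302 m.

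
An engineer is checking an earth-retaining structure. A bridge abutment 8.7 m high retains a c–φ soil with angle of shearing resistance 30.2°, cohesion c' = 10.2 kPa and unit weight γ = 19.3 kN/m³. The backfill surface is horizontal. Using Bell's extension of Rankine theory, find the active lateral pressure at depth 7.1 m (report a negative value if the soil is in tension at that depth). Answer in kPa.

33.6 kPa

K_a = (1 − sin φ)/(1 + sin φ) = 0.3307.
σ_a = K_a γ z − 2c√K_a = 0.3307×19.3×7.1 − 2×10.2×0.5750 = 33.58 kPa.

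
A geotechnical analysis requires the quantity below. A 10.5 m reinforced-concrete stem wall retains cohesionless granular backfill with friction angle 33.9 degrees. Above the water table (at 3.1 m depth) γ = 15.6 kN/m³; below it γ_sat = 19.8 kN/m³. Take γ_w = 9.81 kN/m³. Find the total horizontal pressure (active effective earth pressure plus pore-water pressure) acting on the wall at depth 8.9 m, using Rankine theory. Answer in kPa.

K_a = (1 − sin φ)/(1 + sin φ) = 0.2839.
γ' = 19.8 − 9.81 = 9.990 kN/m³.
Effective vertical stress at 8.9 m: σ'_v = 15.6×3.1 + 9.990×5.80 = 106.3 kPa.
σ'_h = K_a σ'_v = 0.2839 × 106.3 = 30.18 kPa; u = γ_w × 5.80 = 56.90 kPa.
Total σ_h = 30.18 + 56.90 = 87.08 kPa.

87.1 kPa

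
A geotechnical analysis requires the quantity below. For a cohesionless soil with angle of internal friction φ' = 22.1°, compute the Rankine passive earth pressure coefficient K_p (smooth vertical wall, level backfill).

K_p = (1 + sin φ)/(1 − sin φ) = tan²(45° + 22.1°/2) = 2.206.

2.21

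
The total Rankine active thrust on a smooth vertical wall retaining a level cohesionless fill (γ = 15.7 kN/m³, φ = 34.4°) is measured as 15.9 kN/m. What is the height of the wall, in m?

K_a = 0.2780. P_a = ½ K_a γ H² ⇒ H = √(2P_a/(K_a γ)).
H = √(2×15.9/(0.2780×15.7)) = 2.699 m.

2.70 m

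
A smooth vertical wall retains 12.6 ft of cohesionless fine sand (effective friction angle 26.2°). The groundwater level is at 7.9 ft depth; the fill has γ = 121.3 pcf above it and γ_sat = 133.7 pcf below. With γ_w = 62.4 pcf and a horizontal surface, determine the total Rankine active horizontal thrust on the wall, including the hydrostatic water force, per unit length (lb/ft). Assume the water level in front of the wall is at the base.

K_a = tan²(45° − φ/2) = 0.3874.
γ' = 133.7 − 62.4 = 71.30 pcf. Depth below WT = 4.7 ft.
σ'_h at WT = K_a γ d_w = 371.3 psf; at base = 371.3 + K_a γ' × 4.7 = 501.1 psf.
P₁ (0–7.9 ft) = ½×371.3×7.9 = 1467. P₂ (7.9–12.6 ft) = ½(371.3+501.1)×4.7 = 2050.
P_w = ½ γ_w h₂² = 0.5×62.4×4.7² = 689.2. Total = 1467+2050+689.2 = 4206 lb/ft.

4210 lb/ft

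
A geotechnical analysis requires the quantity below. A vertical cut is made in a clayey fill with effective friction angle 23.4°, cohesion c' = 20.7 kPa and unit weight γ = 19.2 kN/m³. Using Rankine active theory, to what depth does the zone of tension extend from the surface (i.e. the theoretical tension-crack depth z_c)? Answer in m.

K_a = tan²(45° − 23.4°/2) = 0.4315; √K_a = 0.6569.
The active pressure is zero where K_a γ z = 2c√K_a, so z_c = 2c/(γ√K_a) = 2×20.7/(19.2×0.6569) = 3.283 m.

3.28 m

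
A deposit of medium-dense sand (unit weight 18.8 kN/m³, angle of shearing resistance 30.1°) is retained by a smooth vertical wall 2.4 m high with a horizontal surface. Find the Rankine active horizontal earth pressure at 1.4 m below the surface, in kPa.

K_a = (1 − sin φ)/(1 + sin φ) = 0.3320.
σ_h = K_a γ z = 0.3320 × 18.8 × 1.4 = 8.738 kPa.

8.74 kPa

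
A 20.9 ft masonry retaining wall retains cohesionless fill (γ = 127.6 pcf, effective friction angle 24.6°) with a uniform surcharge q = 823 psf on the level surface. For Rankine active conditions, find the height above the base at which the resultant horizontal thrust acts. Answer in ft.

K_a = 0.4121.
Triangular part P₁ = ½K_aγH² = 11490 at H/3 = 6.967 ft; rectangular part P₂ = K_a q H = 7089 at H/2 = 10.45 ft.
ȳ = (P₁·6.967 + P₂·10.45)/(P₁+P₂) = 8.296 ft.

8.30 ft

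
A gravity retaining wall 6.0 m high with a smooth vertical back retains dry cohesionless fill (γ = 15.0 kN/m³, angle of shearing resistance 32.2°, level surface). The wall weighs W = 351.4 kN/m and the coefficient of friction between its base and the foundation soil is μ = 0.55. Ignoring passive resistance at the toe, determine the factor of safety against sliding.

K_a = tan²(45° − 32.2°/2) = 0.3047.
P_a = ½K_aγH² = 0.5×0.3047×15.0×6.0² = 82.28 kN/m, acting at H/3 = 2.000 m above the base.
FS_sliding = μW / P_a = 0.55×351.4 / 82.28 = 2.349.

2.35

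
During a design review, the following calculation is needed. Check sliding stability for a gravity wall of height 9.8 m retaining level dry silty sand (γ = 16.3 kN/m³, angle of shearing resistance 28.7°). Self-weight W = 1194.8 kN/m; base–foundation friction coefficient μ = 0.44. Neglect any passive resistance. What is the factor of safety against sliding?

1.91

K_a = tan²(45° − 28.7°/2) = 0.3511.
P_a = ½K_aγH² = 0.5×0.3511×16.3×9.8² = 274.9 kN/m, acting at H/3 = 3.267 m above the base.
FS_sliding = μW / P_a = 0.44×1194.8 / 274.9 = 1.913.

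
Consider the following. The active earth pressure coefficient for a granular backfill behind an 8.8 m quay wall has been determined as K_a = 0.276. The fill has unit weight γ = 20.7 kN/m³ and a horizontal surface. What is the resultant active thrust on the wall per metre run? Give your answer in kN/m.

P = ½ K_a γ H² = 0.5 × 0.276 × 20.7 × 8.8² = 221.2 kN/m.

221 kN/m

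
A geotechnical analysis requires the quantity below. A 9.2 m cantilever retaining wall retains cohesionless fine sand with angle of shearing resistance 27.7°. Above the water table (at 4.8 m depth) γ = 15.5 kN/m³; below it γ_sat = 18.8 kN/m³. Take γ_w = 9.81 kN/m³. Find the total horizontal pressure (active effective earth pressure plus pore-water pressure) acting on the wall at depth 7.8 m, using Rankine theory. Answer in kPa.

K_a = (1 − sin φ)/(1 + sin φ) = 0.3653.
γ' = 18.8 − 9.81 = 8.990 kN/m³.
Effective vertical stress at 7.8 m: σ'_v = 15.5×4.8 + 8.990×3.00 = 101.4 kPa.
σ'_h = K_a σ'_v = 0.3653 × 101.4 = 37.03 kPa; u = γ_w × 3.00 = 29.43 kPa.
Total σ_h = 37.03 + 29.43 = 66.46 kPa.

66.5 kPa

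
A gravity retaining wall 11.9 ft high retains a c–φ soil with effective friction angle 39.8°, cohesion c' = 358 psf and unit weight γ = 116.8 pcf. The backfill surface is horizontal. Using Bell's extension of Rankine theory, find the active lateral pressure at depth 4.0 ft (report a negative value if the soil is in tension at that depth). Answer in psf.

-233 psf

K_a = (1 − sin φ)/(1 + sin φ) = 0.2194.
σ_a = K_a γ z − 2c√K_a = 0.2194×116.8×4.0 − 2×358×0.4684 = -232.9 psf.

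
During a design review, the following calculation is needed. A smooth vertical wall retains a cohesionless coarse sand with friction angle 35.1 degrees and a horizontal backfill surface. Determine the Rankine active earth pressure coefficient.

K_a = (1 − sin φ)/(1 + sin φ) = (1 − sin 35.1°)/(1 + sin 35.1°) = 0.2698.

0.270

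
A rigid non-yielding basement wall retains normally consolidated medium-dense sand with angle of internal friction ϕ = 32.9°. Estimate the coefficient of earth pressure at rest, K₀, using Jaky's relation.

0.457

K₀ = 1 − sin φ' = 1 − sin 32.9° = 0.4568.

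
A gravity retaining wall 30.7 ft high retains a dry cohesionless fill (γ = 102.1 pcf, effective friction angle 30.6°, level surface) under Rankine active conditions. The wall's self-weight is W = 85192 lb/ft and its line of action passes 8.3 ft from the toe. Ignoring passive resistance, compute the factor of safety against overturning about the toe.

K_a = tan²(45° − 30.6°/2) = 0.3253.
P_a = ½K_aγH² = 0.5×0.3253×102.1×30.7² = 15650 lb/ft, acting at H/3 = 10.23 ft above the base.
Overturning moment M_o = P_a × H/3 = 15650 × 10.23 = 160200.
Resisting moment M_r = W × 8.3 = 85192 × 8.3 = 707100.
FS_overturning = M_r/M_o = 707100/160200 = 4.414.

4.41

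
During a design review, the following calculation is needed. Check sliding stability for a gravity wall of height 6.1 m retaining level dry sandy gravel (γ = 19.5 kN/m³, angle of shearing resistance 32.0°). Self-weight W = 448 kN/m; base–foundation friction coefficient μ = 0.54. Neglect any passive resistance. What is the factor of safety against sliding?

K_a = tan²(45° − 32.0°/2) = 0.3073.
P_a = ½K_aγH² = 0.5×0.3073×19.5×6.1² = 111.5 kN/m, acting at H/3 = 2.033 m above the base.
FS_sliding = μW / P_a = 0.54×448 / 111.5 = 2.170.

2.17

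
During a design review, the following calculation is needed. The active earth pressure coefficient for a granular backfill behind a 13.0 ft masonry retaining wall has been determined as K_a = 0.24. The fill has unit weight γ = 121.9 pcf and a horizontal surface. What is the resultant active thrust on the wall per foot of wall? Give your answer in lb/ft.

2470 lb/ft

P = ½ K_a γ H² = 0.5 × 0.24 × 121.9 × 13.0² = 2472 lb/ft.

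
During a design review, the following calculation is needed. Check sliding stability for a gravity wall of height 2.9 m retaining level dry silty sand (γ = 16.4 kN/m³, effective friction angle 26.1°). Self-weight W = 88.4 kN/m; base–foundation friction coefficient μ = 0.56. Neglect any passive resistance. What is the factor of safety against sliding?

1.85

K_a = tan²(45° − 26.1°/2) = 0.3889.
P_a = ½K_aγH² = 0.5×0.3889×16.4×2.9² = 26.82 kN/m, acting at H/3 = 0.9667 m above the base.
FS_sliding = μW / P_a = 0.56×88.4 / 26.82 = 1.846.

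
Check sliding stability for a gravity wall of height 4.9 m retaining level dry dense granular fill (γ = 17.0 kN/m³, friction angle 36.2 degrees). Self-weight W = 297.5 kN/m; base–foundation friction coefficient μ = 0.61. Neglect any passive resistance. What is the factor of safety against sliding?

3.45

K_a = tan²(45° − 36.2°/2) = 0.2574.
P_a = ½K_aγH² = 0.5×0.2574×17.0×4.9² = 52.53 kN/m, acting at H/3 = 1.633 m above the base.
FS_sliding = μW / P_a = 0.61×297.5 / 52.53 = 3.455.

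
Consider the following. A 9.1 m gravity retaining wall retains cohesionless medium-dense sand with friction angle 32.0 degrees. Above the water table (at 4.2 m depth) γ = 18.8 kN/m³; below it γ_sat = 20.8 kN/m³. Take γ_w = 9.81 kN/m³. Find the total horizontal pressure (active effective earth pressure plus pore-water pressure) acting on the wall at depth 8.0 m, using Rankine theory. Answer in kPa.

74.4 kPa

K_a = (1 − sin φ)/(1 + sin φ) = 0.3073.
γ' = 20.8 − 9.81 = 10.99 kN/m³.
Effective vertical stress at 8.0 m: σ'_v = 18.8×4.2 + 10.99×3.80 = 120.7 kPa.
σ'_h = K_a σ'_v = 0.3073 × 120.7 = 37.09 kPa; u = γ_w × 3.80 = 37.28 kPa.
Total σ_h = 37.09 + 37.28 = 74.37 kPa.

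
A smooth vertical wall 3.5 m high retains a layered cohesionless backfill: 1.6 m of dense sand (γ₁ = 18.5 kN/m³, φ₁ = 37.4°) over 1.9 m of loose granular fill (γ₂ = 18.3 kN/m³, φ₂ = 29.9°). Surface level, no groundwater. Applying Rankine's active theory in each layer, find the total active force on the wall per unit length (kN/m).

K_a1 = tan²(45°−37.4°/2) = 0.2443; K_a2 = tan²(45°−29.9°/2) = 0.3347.
Layer 1: σ at base = K_a1 γ₁ h₁ = 7.230 kPa; P₁ = ½×7.230×1.6 = 5.784.
Layer 2: σ_v at top = γ₁h₁ = 29.60; σ_h top = K_a2×29.60 = 9.906; σ_h base = K_a2×(29.60+18.3×1.9) = 21.54.
P₂ = ½(9.906+21.54)×1.9 = 29.88. Total P_a = 5.784+29.88 = 35.66 kN/m.

35.7 kN/m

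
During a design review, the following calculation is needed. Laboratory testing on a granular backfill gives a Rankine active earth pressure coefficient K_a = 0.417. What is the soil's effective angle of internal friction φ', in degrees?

24.3°

K_a = tan²(45° − φ/2) ⇒ 45° − φ/2 = arctan(√0.417) = 32.85°.
φ = 2(45° − 32.85°) = 24.29°.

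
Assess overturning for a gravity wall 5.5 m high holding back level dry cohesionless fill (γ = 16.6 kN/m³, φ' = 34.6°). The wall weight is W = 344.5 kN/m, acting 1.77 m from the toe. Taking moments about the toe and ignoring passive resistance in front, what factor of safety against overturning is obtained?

K_a = tan²(45° − 34.6°/2) = 0.2756.
P_a = ½K_aγH² = 0.5×0.2756×16.6×5.5² = 69.21 kN/m, acting at H/3 = 1.833 m above the base.
Overturning moment M_o = P_a × H/3 = 69.21 × 1.833 = 126.9.
Resisting moment M_r = W × 1.77 = 344.5 × 1.77 = 609.8.
FS_overturning = M_r/M_o = 609.8/126.9 = 4.806.

4.81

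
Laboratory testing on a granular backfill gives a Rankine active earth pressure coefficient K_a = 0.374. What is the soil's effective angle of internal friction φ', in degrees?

K_a = tan²(45° − φ/2) ⇒ 45° − φ/2 = arctan(√0.374) = 31.45°.
φ = 2(45° − 31.45°) = 27.10°.

27.1°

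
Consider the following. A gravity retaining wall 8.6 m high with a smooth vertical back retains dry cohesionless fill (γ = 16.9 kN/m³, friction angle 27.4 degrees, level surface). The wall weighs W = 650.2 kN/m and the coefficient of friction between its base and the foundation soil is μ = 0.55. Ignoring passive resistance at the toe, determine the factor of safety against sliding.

1.55

K_a = tan²(45° − 27.4°/2) = 0.3697.
P_a = ½K_aγH² = 0.5×0.3697×16.9×8.6² = 231.0 kN/m, acting at H/3 = 2.867 m above the base.
FS_sliding = μW / P_a = 0.55×650.2 / 231.0 = 1.548.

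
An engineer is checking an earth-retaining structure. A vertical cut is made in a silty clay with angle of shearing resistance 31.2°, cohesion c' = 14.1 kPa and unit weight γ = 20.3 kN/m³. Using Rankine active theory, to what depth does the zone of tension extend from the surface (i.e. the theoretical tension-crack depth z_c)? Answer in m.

K_a = tan²(45° − 31.2°/2) = 0.3175; √K_a = 0.5635.
The active pressure is zero where K_a γ z = 2c√K_a, so z_c = 2c/(γ√K_a) = 2×14.1/(20.3×0.5635) = 2.465 m.

2.47 m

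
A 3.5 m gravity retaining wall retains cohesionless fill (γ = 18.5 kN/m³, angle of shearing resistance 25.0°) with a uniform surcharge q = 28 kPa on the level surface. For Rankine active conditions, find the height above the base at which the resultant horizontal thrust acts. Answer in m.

1.44 m

K_a = 0.4059.
Triangular part P₁ = ½K_aγH² = 45.99 at H/3 = 1.167 m; rectangular part P₂ = K_a q H = 39.77 at H/2 = 1.750 m.
ȳ = (P₁·1.167 + P₂·1.750)/(P₁+P₂) = 1.437 m.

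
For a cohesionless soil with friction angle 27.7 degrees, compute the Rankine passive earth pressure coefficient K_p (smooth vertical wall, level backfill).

2.74

K_p = (1 + sin φ)/(1 − sin φ) = tan²(45° + 27.7°/2) = 2.737.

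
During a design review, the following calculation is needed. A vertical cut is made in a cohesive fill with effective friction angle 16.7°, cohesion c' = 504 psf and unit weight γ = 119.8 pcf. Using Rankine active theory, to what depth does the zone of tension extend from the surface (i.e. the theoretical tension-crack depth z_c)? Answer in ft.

11.3 ft

K_a = tan²(45° − 16.7°/2) = 0.5536; √K_a = 0.7440.
The active pressure is zero where K_a γ z = 2c√K_a, so z_c = 2c/(γ√K_a) = 2×504/(119.8×0.7440) = 11.31 ft.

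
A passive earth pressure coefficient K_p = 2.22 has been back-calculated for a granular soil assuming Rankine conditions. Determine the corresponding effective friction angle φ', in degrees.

22.3°

K_p = (1+sin φ)/(1−sin φ) ⇒ sin φ = (K_p − 1)/(K_p + 1) = 0.3789.
φ = arcsin(0.3789) = 22.26°.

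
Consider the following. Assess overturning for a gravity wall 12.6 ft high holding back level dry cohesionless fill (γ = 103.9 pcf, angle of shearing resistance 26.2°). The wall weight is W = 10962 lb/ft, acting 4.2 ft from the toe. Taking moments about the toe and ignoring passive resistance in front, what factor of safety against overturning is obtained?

K_a = tan²(45° − 26.2°/2) = 0.3874.
P_a = ½K_aγH² = 0.5×0.3874×103.9×12.6² = 3195 lb/ft, acting at H/3 = 4.200 ft above the base.
Overturning moment M_o = P_a × H/3 = 3195 × 4.200 = 13420.
Resisting moment M_r = W × 4.2 = 10962 × 4.2 = 46040.
FS_overturning = M_r/M_o = 46040/13420 = 3.431.

3.43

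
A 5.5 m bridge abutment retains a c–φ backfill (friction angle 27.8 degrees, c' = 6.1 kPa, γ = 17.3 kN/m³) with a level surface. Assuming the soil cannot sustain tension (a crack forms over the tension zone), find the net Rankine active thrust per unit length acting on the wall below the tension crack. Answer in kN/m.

59.0 kN/m

K_a = 0.3639; √K_a = 0.6032.
Tension-crack depth z_c = 2c/(γ√K_a) = 2×6.1/(17.3×0.6032) = 1.169 m.
σ_a at base = K_a γ H − 2c√K_a = 0.3639×17.3×5.5 − 2×6.1×0.6032 = 27.27 kPa.
P_a = ½ × 27.27 × (H − z_c) = 0.5×27.27×4.331 = 59.04 kN/m.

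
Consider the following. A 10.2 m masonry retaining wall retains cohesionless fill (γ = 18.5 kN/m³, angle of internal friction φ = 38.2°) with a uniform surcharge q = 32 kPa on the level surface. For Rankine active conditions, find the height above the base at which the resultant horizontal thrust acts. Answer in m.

3.83 m

K_a = 0.2358.
Triangular part P₁ = ½K_aγH² = 226.9 at H/3 = 3.400 m; rectangular part P₂ = K_a q H = 76.96 at H/2 = 5.100 m.
ȳ = (P₁·3.400 + P₂·5.100)/(P₁+P₂) = 3.831 m.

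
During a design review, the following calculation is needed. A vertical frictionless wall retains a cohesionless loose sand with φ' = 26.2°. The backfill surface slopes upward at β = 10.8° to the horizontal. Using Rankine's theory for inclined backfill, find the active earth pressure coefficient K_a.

0.414

K_a = cos β · (cos β − √(cos²β − cos²φ)) / (cos β + √(cos²β − cos²φ)).
cos β = 0.9823, cos φ = 0.8973, √(cos²β − cos²φ) = 0.3998.
K_a = 0.9823 × (0.9823 − 0.3998)/(0.9823 + 0.3998) = 0.4140.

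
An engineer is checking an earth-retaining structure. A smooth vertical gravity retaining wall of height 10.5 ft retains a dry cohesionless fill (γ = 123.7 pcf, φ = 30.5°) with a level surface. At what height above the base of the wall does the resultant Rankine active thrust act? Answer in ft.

3.50 ft

K_a = 0.3267.
The pressure distribution is triangular, so the resultant acts at H/3 above the base = 10.5/3 = 3.500 ft.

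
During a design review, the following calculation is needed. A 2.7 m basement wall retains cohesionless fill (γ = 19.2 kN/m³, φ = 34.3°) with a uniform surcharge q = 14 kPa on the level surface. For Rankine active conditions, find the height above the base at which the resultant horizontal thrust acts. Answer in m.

1.06 m

K_a = 0.2792.
Triangular part P₁ = ½K_aγH² = 19.54 at H/3 = 0.9000 m; rectangular part P₂ = K_a q H = 10.55 at H/2 = 1.350 m.
ȳ = (P₁·0.9000 + P₂·1.350)/(P₁+P₂) = 1.058 m.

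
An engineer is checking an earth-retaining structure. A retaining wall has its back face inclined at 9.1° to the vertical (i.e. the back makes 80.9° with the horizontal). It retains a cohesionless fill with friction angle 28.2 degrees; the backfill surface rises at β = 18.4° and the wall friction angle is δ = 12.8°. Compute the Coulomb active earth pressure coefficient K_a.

K_a = sin²(α+φ) / [sin²α · sin(α−δ) · (1 + √{sin(φ+δ)sin(φ−β) / (sin(α−δ)sin(α+β))})²].
With α = 80.9°, φ = 28.2°, δ = 12.8°, β = 18.4°: K_a = 0.5422.

0.542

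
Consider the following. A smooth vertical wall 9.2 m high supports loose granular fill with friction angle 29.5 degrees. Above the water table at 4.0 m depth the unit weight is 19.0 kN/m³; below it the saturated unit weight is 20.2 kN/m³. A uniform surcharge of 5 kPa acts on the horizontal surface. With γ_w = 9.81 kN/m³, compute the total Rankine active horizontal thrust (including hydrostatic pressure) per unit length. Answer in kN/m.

382 kN/m

K_a = tan²(45° − φ/2) = 0.3401.
γ' = 20.2 − 9.81 = 10.39 kN/m³. h₂ = H − d_w = 5.2 m.
σ'_h: at surface K_a·q = 1.701; at WT K_a(q+γd_w) = 27.55; at base K_a(q+γd_w+γ'h₂) = 45.92 kPa.
P₁ = ½(1.701+27.55)×4.0 = 58.50; P₂ = ½(27.55+45.92)×5.2 = 191.0; P_w = ½γ_w h₂² = 132.6.
Total = 58.50+191.0+132.6 = 382.2 kN/m.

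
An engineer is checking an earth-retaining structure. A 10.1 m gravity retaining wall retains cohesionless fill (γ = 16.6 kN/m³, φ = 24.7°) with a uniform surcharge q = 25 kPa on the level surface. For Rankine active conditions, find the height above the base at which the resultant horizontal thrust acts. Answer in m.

K_a = 0.4106.
Triangular part P₁ = ½K_aγH² = 347.6 at H/3 = 3.367 m; rectangular part P₂ = K_a q H = 103.7 at H/2 = 5.050 m.
ȳ = (P₁·3.367 + P₂·5.050)/(P₁+P₂) = 3.753 m.

3.75 m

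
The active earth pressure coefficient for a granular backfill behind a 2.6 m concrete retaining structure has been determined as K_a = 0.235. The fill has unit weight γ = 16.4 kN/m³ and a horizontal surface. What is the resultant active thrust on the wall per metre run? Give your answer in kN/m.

P = ½ K_a γ H² = 0.5 × 0.235 × 16.4 × 2.6² = 13.03 kN/m.

13.0 kN/m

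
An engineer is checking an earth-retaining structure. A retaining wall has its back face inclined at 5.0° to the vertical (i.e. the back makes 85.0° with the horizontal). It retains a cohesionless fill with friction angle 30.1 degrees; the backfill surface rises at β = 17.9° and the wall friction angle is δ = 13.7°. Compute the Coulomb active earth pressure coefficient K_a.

0.446

K_a = sin²(α+φ) / [sin²α · sin(α−δ) · (1 + √{sin(φ+δ)sin(φ−β) / (sin(α−δ)sin(α+β))})²].
With α = 85.0°, φ = 30.1°, δ = 13.7°, β = 17.9°: K_a = 0.4464.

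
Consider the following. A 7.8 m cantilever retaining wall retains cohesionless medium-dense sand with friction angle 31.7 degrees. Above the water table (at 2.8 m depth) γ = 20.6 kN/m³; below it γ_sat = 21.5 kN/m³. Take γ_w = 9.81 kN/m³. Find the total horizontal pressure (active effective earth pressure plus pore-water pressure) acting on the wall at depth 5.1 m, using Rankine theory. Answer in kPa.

K_a = (1 − sin φ)/(1 + sin φ) = 0.3111.
γ' = 21.5 − 9.81 = 11.69 kN/m³.
Effective vertical stress at 5.1 m: σ'_v = 20.6×2.8 + 11.69×2.30 = 84.57 kPa.
σ'_h = K_a σ'_v = 0.3111 × 84.57 = 26.31 kPa; u = γ_w × 2.30 = 22.56 kPa.
Total σ_h = 26.31 + 22.56 = 48.87 kPa.

48.9 kPa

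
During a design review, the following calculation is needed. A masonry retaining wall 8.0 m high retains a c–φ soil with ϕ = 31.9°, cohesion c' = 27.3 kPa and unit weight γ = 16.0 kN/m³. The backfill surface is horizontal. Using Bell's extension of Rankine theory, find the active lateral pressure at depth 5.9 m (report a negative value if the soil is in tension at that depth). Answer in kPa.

-1.20 kPa

K_a = (1 − sin φ)/(1 + sin φ) = 0.3085.
σ_a = K_a γ z − 2c√K_a = 0.3085×16.0×5.9 − 2×27.3×0.5555 = -1.203 kPa.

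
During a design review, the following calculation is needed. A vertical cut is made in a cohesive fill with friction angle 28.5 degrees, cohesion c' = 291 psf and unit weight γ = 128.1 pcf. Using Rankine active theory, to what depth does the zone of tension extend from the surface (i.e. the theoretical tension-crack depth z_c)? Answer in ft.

K_a = tan²(45° − 28.5°/2) = 0.3540; √K_a = 0.5949.
The active pressure is zero where K_a γ z = 2c√K_a, so z_c = 2c/(γ√K_a) = 2×291/(128.1×0.5949) = 7.637 ft.

7.64 ft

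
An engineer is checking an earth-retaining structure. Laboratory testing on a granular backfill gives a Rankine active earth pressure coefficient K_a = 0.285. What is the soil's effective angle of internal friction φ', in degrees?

33.8°

K_a = tan²(45° − φ/2) ⇒ 45° − φ/2 = arctan(√0.285) = 28.10°.
φ = 2(45° − 28.10°) = 33.81°.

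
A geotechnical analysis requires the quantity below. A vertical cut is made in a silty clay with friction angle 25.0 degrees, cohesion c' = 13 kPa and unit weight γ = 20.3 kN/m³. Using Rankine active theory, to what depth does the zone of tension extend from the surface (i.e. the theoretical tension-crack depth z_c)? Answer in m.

2.01 m

K_a = tan²(45° − 25.0°/2) = 0.4059; √K_a = 0.6371.
The active pressure is zero where K_a γ z = 2c√K_a, so z_c = 2c/(γ√K_a) = 2×13/(20.3×0.6371) = 2.010 m.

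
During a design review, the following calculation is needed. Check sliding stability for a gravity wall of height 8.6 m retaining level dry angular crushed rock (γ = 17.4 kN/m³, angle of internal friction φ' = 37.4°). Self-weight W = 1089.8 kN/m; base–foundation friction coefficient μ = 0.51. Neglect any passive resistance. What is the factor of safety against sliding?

K_a = tan²(45° − 37.4°/2) = 0.2443.
P_a = ½K_aγH² = 0.5×0.2443×17.4×8.6² = 157.2 kN/m, acting at H/3 = 2.867 m above the base.
FS_sliding = μW / P_a = 0.51×1089.8 / 157.2 = 3.536.

3.54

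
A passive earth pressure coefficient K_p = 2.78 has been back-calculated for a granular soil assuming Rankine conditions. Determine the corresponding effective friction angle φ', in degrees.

28.1°

K_p = (1+sin φ)/(1−sin φ) ⇒ sin φ = (K_p − 1)/(K_p + 1) = 0.4709.
φ = arcsin(0.4709) = 28.09°.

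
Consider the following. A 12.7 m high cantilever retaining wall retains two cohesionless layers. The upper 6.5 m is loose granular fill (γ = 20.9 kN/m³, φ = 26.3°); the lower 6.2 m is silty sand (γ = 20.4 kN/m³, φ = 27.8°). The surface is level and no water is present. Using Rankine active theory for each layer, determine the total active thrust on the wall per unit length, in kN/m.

620 kN/m

K_a1 = tan²(45°−26.3°/2) = 0.3859; K_a2 = tan²(45°−27.8°/2) = 0.3639.
Layer 1: σ at base = K_a1 γ₁ h₁ = 52.43 kPa; P₁ = ½×52.43×6.5 = 170.4.
Layer 2: σ_v at top = γ₁h₁ = 135.8; σ_h top = K_a2×135.8 = 49.44; σ_h base = K_a2×(135.8+20.4×6.2) = 95.46.
P₂ = ½(49.44+95.46)×6.2 = 449.2. Total P_a = 170.4+449.2 = 619.6 kN/m.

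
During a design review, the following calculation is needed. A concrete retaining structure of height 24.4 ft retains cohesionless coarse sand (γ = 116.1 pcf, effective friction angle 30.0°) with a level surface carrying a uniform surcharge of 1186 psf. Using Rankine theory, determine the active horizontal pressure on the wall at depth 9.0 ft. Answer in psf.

K_a = (1 − sin φ)/(1 + sin φ) = 0.3333.
σ_v = γz + q = 116.1 × 9.0 + 1186 = 2231 psf.
σ_h = K_a σ_v = 0.3333 × 2231 = 743.6 psf.

744 psf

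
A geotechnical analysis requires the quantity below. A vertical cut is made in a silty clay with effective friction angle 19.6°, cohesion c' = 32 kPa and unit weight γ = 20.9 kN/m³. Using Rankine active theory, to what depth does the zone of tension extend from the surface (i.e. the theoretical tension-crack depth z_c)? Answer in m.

4.34 m

K_a = tan²(45° − 19.6°/2) = 0.4976; √K_a = 0.7054.
The active pressure is zero where K_a γ z = 2c√K_a, so z_c = 2c/(γ√K_a) = 2×32/(20.9×0.7054) = 4.341 m.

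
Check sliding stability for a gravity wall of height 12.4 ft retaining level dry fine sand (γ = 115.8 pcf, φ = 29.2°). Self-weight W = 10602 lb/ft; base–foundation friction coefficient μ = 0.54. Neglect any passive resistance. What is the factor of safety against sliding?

1.87

K_a = tan²(45° − 29.2°/2) = 0.3442.
P_a = ½K_aγH² = 0.5×0.3442×115.8×12.4² = 3064 lb/ft, acting at H/3 = 4.133 ft above the base.
FS_sliding = μW / P_a = 0.54×10602 / 3064 = 1.868.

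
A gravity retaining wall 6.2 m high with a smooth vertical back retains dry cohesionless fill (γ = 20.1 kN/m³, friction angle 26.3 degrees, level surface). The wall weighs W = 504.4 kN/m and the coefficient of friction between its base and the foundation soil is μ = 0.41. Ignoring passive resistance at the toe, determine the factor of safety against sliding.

1.39

K_a = tan²(45° − 26.3°/2) = 0.3859.
P_a = ½K_aγH² = 0.5×0.3859×20.1×6.2² = 149.1 kN/m, acting at H/3 = 2.067 m above the base.
FS_sliding = μW / P_a = 0.41×504.4 / 149.1 = 1.387.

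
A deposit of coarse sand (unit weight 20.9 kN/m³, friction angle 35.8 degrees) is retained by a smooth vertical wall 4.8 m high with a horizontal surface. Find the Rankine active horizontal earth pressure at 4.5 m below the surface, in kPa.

24.6 kPa

K_a = (1 − sin φ)/(1 + sin φ) = 0.2619.
σ_h = K_a γ z = 0.2619 × 20.9 × 4.5 = 24.63 kPa.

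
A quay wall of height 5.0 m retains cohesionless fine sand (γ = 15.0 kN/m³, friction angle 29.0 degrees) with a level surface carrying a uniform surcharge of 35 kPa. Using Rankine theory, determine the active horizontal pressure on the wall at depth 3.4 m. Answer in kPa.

29.8 kPa

K_a = (1 − sin φ)/(1 + sin φ) = 0.3470.
σ_v = γz + q = 15.0 × 3.4 + 35 = 86.00 kPa.
σ_h = K_a σ_v = 0.3470 × 86.00 = 29.84 kPa.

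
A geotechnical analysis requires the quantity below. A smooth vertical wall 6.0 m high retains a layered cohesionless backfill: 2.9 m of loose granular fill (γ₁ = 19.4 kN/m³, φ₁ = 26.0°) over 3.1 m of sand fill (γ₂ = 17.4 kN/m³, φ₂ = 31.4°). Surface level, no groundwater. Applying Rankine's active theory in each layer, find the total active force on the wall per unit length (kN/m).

113 kN/m

K_a1 = tan²(45°−26.0°/2) = 0.3905; K_a2 = tan²(45°−31.4°/2) = 0.3149.
Layer 1: σ at base = K_a1 γ₁ h₁ = 21.97 kPa; P₁ = ½×21.97×2.9 = 31.85.
Layer 2: σ_v at top = γ₁h₁ = 56.26; σ_h top = K_a2×56.26 = 17.72; σ_h base = K_a2×(56.26+17.4×3.1) = 34.70.
P₂ = ½(17.72+34.70)×3.1 = 81.25. Total P_a = 31.85+81.25 = 113.1 kN/m.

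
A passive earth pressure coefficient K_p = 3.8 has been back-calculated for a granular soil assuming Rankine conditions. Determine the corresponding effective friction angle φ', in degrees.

K_p = (1+sin φ)/(1−sin φ) ⇒ sin φ = (K_p − 1)/(K_p + 1) = 0.5833.
φ = arcsin(0.5833) = 35.69°.

35.7°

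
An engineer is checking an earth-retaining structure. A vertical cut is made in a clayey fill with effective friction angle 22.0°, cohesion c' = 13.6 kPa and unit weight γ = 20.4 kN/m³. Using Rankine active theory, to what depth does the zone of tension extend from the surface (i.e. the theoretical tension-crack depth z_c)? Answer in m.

K_a = tan²(45° − 22.0°/2) = 0.4550; √K_a = 0.6745.
The active pressure is zero where K_a γ z = 2c√K_a, so z_c = 2c/(γ√K_a) = 2×13.6/(20.4×0.6745) = 1.977 m.

1.98 m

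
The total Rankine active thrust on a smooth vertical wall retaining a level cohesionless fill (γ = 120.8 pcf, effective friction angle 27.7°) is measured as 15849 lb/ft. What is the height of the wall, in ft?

K_a = 0.3653. P_a = ½ K_a γ H² ⇒ H = √(2P_a/(K_a γ)).
H = √(2×15849/(0.3653×120.8)) = 26.80 ft.

26.8 ft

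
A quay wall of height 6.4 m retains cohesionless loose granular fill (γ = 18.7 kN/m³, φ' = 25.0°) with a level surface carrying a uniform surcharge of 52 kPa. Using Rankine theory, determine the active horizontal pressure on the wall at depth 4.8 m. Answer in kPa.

K_a = (1 − sin φ)/(1 + sin φ) = 0.4059.
σ_v = γz + q = 18.7 × 4.8 + 52 = 141.8 kPa.
σ_h = K_a σ_v = 0.4059 × 141.8 = 57.53 kPa.

57.5 kPa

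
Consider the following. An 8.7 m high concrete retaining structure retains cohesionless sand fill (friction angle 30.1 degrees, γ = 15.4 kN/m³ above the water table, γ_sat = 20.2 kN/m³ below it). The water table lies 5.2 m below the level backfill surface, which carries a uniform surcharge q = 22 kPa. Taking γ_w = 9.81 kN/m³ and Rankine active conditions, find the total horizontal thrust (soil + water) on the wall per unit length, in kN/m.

K_a = tan²(45° − φ/2) = 0.3320.
γ' = 20.2 − 9.81 = 10.39 kN/m³. h₂ = H − d_w = 3.5 m.
σ'_h: at surface K_a·q = 7.304; at WT K_a(q+γd_w) = 33.89; at base K_a(q+γd_w+γ'h₂) = 45.96 kPa.
P₁ = ½(7.304+33.89)×5.2 = 107.1; P₂ = ½(33.89+45.96)×3.5 = 139.7; P_w = ½γ_w h₂² = 60.09.
Total = 107.1+139.7+60.09 = 306.9 kN/m.

307 kN/m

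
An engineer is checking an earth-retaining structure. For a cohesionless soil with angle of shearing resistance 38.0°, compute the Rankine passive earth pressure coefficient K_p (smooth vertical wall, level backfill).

K_p = (1 + sin φ)/(1 − sin φ) = tan²(45° + 38.0°/2) = 4.204.

4.20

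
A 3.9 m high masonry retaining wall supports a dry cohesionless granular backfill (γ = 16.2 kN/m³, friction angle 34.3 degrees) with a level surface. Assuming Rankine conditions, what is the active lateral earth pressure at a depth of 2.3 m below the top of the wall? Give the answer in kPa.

K_a = (1 − sin φ)/(1 + sin φ) = 0.2792.
σ_h = K_a γ z = 0.2792 × 16.2 × 2.3 = 10.40 kPa.

10.4 kPa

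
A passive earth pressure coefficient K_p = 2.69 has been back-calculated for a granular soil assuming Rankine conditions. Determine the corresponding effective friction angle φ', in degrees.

27.3°

K_p = (1+sin φ)/(1−sin φ) ⇒ sin φ = (K_p − 1)/(K_p + 1) = 0.4580.
φ = arcsin(0.4580) = 27.26°.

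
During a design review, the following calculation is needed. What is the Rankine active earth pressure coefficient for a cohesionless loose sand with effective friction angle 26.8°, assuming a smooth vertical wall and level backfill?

0.378

K_a = tan²(45° − φ/2) = tan²(31.60°) = 0.3785.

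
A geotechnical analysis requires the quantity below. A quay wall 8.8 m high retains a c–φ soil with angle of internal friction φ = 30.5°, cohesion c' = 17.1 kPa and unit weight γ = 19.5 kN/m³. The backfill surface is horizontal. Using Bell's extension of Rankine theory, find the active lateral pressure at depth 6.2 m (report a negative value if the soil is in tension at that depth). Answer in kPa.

19.9 kPa

K_a = (1 − sin φ)/(1 + sin φ) = 0.3267.
σ_a = K_a γ z − 2c√K_a = 0.3267×19.5×6.2 − 2×17.1×0.5715 = 19.95 kPa.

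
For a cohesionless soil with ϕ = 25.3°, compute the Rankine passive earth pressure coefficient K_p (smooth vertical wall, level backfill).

2.49

K_p = (1 + sin φ)/(1 − sin φ) = tan²(45° + 25.3°/2) = 2.493.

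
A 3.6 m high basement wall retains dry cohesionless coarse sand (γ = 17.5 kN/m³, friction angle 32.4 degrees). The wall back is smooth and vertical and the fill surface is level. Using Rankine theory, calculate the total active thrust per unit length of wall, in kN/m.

34.3 kN/m

K_a = tan²(45° − φ/2) = 0.3022.
P_a = ½ K_a γ H² = 0.5 × 0.3022 × 17.5 × 3.6² = 34.27 kN/m.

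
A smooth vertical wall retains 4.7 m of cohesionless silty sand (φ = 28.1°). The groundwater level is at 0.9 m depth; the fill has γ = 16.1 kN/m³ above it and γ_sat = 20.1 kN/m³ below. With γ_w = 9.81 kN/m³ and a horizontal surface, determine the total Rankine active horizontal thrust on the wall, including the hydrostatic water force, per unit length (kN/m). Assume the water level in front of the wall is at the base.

120 kN/m

K_a = tan²(45° − φ/2) = 0.3596.
γ' = 20.1 − 9.81 = 10.29 kN/m³. Depth below WT = 3.8 m.
σ'_h at WT = K_a γ d_w = 5.211 kPa; at base = 5.211 + K_a γ' × 3.8 = 19.27 kPa.
P₁ (0–0.9 m) = ½×5.211×0.9 = 2.345. P₂ (0.9–4.7 m) = ½(5.211+19.27)×3.8 = 46.52.
P_w = ½ γ_w h₂² = 0.5×9.81×3.8² = 70.83. Total = 2.345+46.52+70.83 = 119.7 kN/m.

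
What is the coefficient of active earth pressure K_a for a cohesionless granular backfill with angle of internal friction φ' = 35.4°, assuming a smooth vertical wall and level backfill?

0.266

K_a = (1 − sin φ)/(1 + sin φ) = (1 − sin 35.4°)/(1 + sin 35.4°) = 0.2664.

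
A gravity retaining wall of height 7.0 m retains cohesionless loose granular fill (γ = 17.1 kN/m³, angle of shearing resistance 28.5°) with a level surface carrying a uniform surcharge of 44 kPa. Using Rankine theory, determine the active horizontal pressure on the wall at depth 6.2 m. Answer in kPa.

K_a = (1 − sin φ)/(1 + sin φ) = 0.3540.
σ_v = γz + q = 17.1 × 6.2 + 44 = 150.0 kPa.
σ_h = K_a σ_v = 0.3540 × 150.0 = 53.10 kPa.

53.1 kPa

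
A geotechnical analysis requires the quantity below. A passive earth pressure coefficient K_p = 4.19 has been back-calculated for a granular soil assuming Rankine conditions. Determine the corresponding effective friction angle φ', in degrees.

37.9°

K_p = (1+sin φ)/(1−sin φ) ⇒ sin φ = (K_p − 1)/(K_p + 1) = 0.6146.
φ = arcsin(0.6146) = 37.93°.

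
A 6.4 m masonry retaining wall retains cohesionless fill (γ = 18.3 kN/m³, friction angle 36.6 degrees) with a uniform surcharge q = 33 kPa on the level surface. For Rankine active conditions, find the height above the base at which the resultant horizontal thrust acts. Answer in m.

K_a = 0.2530.
Triangular part P₁ = ½K_aγH² = 94.80 at H/3 = 2.133 m; rectangular part P₂ = K_a q H = 53.42 at H/2 = 3.200 m.
ȳ = (P₁·2.133 + P₂·3.200)/(P₁+P₂) = 2.518 m.

2.52 m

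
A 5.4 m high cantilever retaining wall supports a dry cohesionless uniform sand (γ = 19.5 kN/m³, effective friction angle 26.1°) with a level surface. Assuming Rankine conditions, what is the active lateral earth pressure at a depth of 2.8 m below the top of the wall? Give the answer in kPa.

K_a = (1 − sin φ)/(1 + sin φ) = 0.3889.
σ_h = K_a γ z = 0.3889 × 19.5 × 2.8 = 21.24 kPa.

21.2 kPa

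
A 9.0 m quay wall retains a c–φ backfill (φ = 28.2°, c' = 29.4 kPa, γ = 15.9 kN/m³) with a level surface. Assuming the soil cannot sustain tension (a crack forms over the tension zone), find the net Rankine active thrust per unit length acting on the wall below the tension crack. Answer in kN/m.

22.7 kN/m

K_a = 0.3582; √K_a = 0.5985.
Tension-crack depth z_c = 2c/(γ√K_a) = 2×29.4/(15.9×0.5985) = 6.179 m.
σ_a at base = K_a γ H − 2c√K_a = 0.3582×15.9×9.0 − 2×29.4×0.5985 = 16.07 kPa.
P_a = ½ × 16.07 × (H − z_c) = 0.5×16.07×2.821 = 22.66 kN/m.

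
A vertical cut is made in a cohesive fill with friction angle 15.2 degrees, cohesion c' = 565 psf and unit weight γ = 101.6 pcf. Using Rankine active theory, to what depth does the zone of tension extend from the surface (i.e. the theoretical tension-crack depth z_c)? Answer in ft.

K_a = tan²(45° − 15.2°/2) = 0.5845; √K_a = 0.7646.
The active pressure is zero where K_a γ z = 2c√K_a, so z_c = 2c/(γ√K_a) = 2×565/(101.6×0.7646) = 14.55 ft.

14.5 ft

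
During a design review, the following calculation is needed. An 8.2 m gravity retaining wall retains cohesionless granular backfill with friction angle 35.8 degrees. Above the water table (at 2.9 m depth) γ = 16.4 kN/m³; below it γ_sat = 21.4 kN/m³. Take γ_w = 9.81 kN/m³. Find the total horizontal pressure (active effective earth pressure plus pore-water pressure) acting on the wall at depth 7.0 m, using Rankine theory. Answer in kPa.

65.1 kPa

K_a = (1 − sin φ)/(1 + sin φ) = 0.2619.
γ' = 21.4 − 9.81 = 11.59 kN/m³.
Effective vertical stress at 7.0 m: σ'_v = 16.4×2.9 + 11.59×4.10 = 95.08 kPa.
σ'_h = K_a σ'_v = 0.2619 × 95.08 = 24.90 kPa; u = γ_w × 4.10 = 40.22 kPa.
Total σ_h = 24.90 + 40.22 = 65.12 kPa.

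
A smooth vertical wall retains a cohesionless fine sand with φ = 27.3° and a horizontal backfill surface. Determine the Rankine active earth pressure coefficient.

0.371

K_a = tan²(45° − φ/2) = tan²(31.35°) = 0.3711.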